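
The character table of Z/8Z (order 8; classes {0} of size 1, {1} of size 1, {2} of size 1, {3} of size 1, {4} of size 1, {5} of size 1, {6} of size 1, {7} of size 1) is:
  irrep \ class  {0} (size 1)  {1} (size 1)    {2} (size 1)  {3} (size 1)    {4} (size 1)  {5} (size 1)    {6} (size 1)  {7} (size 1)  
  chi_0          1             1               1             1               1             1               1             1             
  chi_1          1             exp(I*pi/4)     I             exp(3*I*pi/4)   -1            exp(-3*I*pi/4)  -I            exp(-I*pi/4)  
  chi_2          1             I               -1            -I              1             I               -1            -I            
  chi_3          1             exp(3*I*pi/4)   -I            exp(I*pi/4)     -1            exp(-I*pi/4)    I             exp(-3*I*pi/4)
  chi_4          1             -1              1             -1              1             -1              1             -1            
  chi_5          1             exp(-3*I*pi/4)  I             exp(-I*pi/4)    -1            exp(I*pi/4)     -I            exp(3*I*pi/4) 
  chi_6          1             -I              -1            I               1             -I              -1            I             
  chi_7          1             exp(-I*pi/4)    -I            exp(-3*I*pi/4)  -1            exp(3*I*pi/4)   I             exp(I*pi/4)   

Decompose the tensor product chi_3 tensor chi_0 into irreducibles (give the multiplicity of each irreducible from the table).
chi_3 tensor chi_0 = chi_3 (all other irreducibles have multiplicity 0).

Explanation: The character of a tensor product is the pointwise product (chi_3 * chi_0)(C) = chi_3(C) * chi_0(C):
  {0}: (1)*(1), {1}: (exp(3*I*pi/4))*(1), {2}: (-I)*(1), {3}: (exp(I*pi/4))*(1), {4}: (-1)*(1), {5}: (exp(-I*pi/4))*(1), {6}: (I)*(1), {7}: (exp(-3*I*pi/4))*(1)
so (chi_3 * chi_0) takes values
  {0} -> 1, {1} -> exp(3*I*pi/4), {2} -> -I, {3} -> exp(I*pi/4), {4} -> -1, {5} -> exp(-I*pi/4), {6} -> I, {7} -> exp(-3*I*pi/4).
Now take the inner product of this character with each irreducible chi from the table, <chi_3*chi_0, chi> = (1/8) sum_C |C| (chi_3*chi_0)(C) conj(chi(C)):
  <chi_3*chi_0, chi_0> = (1/8)[1*(1)*conj(1) + 1*(exp(3*I*pi/4))*conj(1) + 1*(-I)*conj(1) + 1*(exp(I*pi/4))*conj(1) + 1*(-1)*conj(1) + 1*(exp(-I*pi/4))*conj(1) + 1*(I)*conj(1) + 1*(exp(-3*I*pi/4))*conj(1)]
      = (1/8)[(1) + (exp(3*I*pi/4)) + (-I) + (exp(I*pi/4)) + (-1) + (exp(-I*pi/4)) + (I) + (exp(-3*I*pi/4))] = 0/8 = 0
  <chi_3*chi_0, chi_1> = (1/8)[1*(1)*conj(1) + 1*(exp(3*I*pi/4))*conj(exp(I*pi/4)) + 1*(-I)*conj(I) + 1*(exp(I*pi/4))*conj(exp(3*I*pi/4)) + 1*(-1)*conj(-1) + 1*(exp(-I*pi/4))*conj(exp(-3*I*pi/4)) + 1*(I)*conj(-I) + 1*(exp(-3*I*pi/4))*conj(exp(-I*pi/4))]
      = (1/8)[(1) + (I) + (-1) + (-I) + (1) + (I) + (-1) + (-I)] = 0/8 = 0
  <chi_3*chi_0, chi_2> = (1/8)[1*(1)*conj(1) + 1*(exp(3*I*pi/4))*conj(I) + 1*(-I)*conj(-1) + 1*(exp(I*pi/4))*conj(-I) + 1*(-1)*conj(1) + 1*(exp(-I*pi/4))*conj(I) + 1*(I)*conj(-1) + 1*(exp(-3*I*pi/4))*conj(-I)]
      = (1/8)[(1) + (-exp(-3*I*pi/4)) + (I) + (exp(3*I*pi/4)) + (-1) + (-exp(I*pi/4)) + (-I) + (exp(-I*pi/4))] = 0/8 = 0
  <chi_3*chi_0, chi_3> = (1/8)[1*(1)*conj(1) + 1*(exp(3*I*pi/4))*conj(exp(3*I*pi/4)) + 1*(-I)*conj(-I) + 1*(exp(I*pi/4))*conj(exp(I*pi/4)) + 1*(-1)*conj(-1) + 1*(exp(-I*pi/4))*conj(exp(-I*pi/4)) + 1*(I)*conj(I) + 1*(exp(-3*I*pi/4))*conj(exp(-3*I*pi/4))]
      = (1/8)[(1) + (1) + (1) + (1) + (1) + (1) + (1) + (1)] = 8/8 = 1
  <chi_3*chi_0, chi_4> = (1/8)[1*(1)*conj(1) + 1*(exp(3*I*pi/4))*conj(-1) + 1*(-I)*conj(1) + 1*(exp(I*pi/4))*conj(-1) + 1*(-1)*conj(1) + 1*(exp(-I*pi/4))*conj(-1) + 1*(I)*conj(1) + 1*(exp(-3*I*pi/4))*conj(-1)]
      = (1/8)[(1) + (-exp(3*I*pi/4)) + (-I) + (-exp(I*pi/4)) + (-1) + (-exp(-I*pi/4)) + (I) + (-exp(-3*I*pi/4))] = 0/8 = 0
  <chi_3*chi_0, chi_5> = (1/8)[1*(1)*conj(1) + 1*(exp(3*I*pi/4))*conj(exp(-3*I*pi/4)) + 1*(-I)*conj(I) + 1*(exp(I*pi/4))*conj(exp(-I*pi/4)) + 1*(-1)*conj(-1) + 1*(exp(-I*pi/4))*conj(exp(I*pi/4)) + 1*(I)*conj(-I) + 1*(exp(-3*I*pi/4))*conj(exp(3*I*pi/4))]
      = (1/8)[(1) + (-I) + (-1) + (I) + (1) + (-I) + (-1) + (I)] = 0/8 = 0
  <chi_3*chi_0, chi_6> = (1/8)[1*(1)*conj(1) + 1*(exp(3*I*pi/4))*conj(-I) + 1*(-I)*conj(-1) + 1*(exp(I*pi/4))*conj(I) + 1*(-1)*conj(1) + 1*(exp(-I*pi/4))*conj(-I) + 1*(I)*conj(-1) + 1*(exp(-3*I*pi/4))*conj(I)]
      = (1/8)[(1) + (exp(-3*I*pi/4)) + (I) + (-exp(3*I*pi/4)) + (-1) + (exp(I*pi/4)) + (-I) + (-exp(-I*pi/4))] = 0/8 = 0
  <chi_3*chi_0, chi_7> = (1/8)[1*(1)*conj(1) + 1*(exp(3*I*pi/4))*conj(exp(-I*pi/4)) + 1*(-I)*conj(-I) + 1*(exp(I*pi/4))*conj(exp(-3*I*pi/4)) + 1*(-1)*conj(-1) + 1*(exp(-I*pi/4))*conj(exp(3*I*pi/4)) + 1*(I)*conj(I) + 1*(exp(-3*I*pi/4))*conj(exp(I*pi/4))]
      = (1/8)[(1) + (-1) + (1) + (-1) + (1) + (-1) + (1) + (-1)] = 0/8 = 0
(Exp terms are combined using exp(i*s)*conj(exp(i*t)) = exp(i*(s-t)), and sums of them are collapsed using the identity that for every m > 1 the m distinct m-th roots of unity sum to 0, e.g. 1 + exp(2*I*pi/3) + exp(-2*I*pi/3) = 0.)
Hence the multiplicities are chi_3: 1. Dimension check: dim(chi_3)*dim(chi_0) = 1*1 = 1 and sum (mult * dim) = 1*1 = 1.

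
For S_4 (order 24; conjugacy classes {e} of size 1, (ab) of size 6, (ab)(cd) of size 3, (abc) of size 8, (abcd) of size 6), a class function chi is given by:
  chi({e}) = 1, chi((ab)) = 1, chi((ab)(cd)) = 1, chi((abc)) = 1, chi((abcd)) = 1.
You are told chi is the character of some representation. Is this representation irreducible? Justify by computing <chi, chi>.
Irreducible: <chi, chi> = 1.

Why: <chi, chi> = (1/|G|) sum_C |C| * |chi(C)|^2 = (1/24)[1*|1|^2 + 6*|1|^2 + 3*|1|^2 + 8*|1|^2 + 6*|1|^2]
  = (1/24)[(1) + (6) + (3) + (8) + (6)] = 24/24 = 1.
A character is irreducible iff <chi, chi> = 1, so this representation is irreducible.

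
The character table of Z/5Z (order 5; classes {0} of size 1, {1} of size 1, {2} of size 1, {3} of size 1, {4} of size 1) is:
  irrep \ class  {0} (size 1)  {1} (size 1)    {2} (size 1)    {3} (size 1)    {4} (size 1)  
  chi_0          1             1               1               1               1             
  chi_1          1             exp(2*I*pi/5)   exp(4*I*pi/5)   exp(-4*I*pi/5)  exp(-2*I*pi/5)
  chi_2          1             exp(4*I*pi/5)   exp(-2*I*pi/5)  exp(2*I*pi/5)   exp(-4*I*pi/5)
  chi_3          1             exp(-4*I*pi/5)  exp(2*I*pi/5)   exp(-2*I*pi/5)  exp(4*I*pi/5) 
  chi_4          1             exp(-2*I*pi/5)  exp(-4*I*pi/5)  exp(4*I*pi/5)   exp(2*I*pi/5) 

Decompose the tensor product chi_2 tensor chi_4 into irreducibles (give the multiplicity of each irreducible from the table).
chi_2 tensor chi_4 = chi_1 (all other irreducibles have multiplicity 0).

Argument: The character of a tensor product is the pointwise product (chi_2 * chi_4)(C) = chi_2(C) * chi_4(C):
  {0}: (1)*(1), {1}: (exp(4*I*pi/5))*(exp(-2*I*pi/5)), {2}: (exp(-2*I*pi/5))*(exp(-4*I*pi/5)), {3}: (exp(2*I*pi/5))*(exp(4*I*pi/5)), {4}: (exp(-4*I*pi/5))*(exp(2*I*pi/5))
so (chi_2 * chi_4) takes values
  {0} -> 1, {1} -> exp(2*I*pi/5), {2} -> exp(4*I*pi/5), {3} -> exp(-4*I*pi/5), {4} -> exp(-2*I*pi/5).
Now take the inner product of this character with each irreducible chi from the table, <chi_2*chi_4, chi> = (1/5) sum_C |C| (chi_2*chi_4)(C) conj(chi(C)):
  <chi_2*chi_4, chi_0> = (1/5)[1*(1)*conj(1) + 1*(exp(2*I*pi/5))*conj(1) + 1*(exp(4*I*pi/5))*conj(1) + 1*(exp(-4*I*pi/5))*conj(1) + 1*(exp(-2*I*pi/5))*conj(1)]
      = (1/5)[(1) + (exp(2*I*pi/5)) + (exp(4*I*pi/5)) + (exp(-4*I*pi/5)) + (exp(-2*I*pi/5))] = 0/5 = 0
  <chi_2*chi_4, chi_1> = (1/5)[1*(1)*conj(1) + 1*(exp(2*I*pi/5))*conj(exp(2*I*pi/5)) + 1*(exp(4*I*pi/5))*conj(exp(4*I*pi/5)) + 1*(exp(-4*I*pi/5))*conj(exp(-4*I*pi/5)) + 1*(exp(-2*I*pi/5))*conj(exp(-2*I*pi/5))]
      = (1/5)[(1) + (1) + (1) + (1) + (1)] = 5/5 = 1
  <chi_2*chi_4, chi_2> = (1/5)[1*(1)*conj(1) + 1*(exp(2*I*pi/5))*conj(exp(4*I*pi/5)) + 1*(exp(4*I*pi/5))*conj(exp(-2*I*pi/5)) + 1*(exp(-4*I*pi/5))*conj(exp(2*I*pi/5)) + 1*(exp(-2*I*pi/5))*conj(exp(-4*I*pi/5))]
      = (1/5)[(1) + (exp(-2*I*pi/5)) + (exp(-4*I*pi/5)) + (exp(4*I*pi/5)) + (exp(2*I*pi/5))] = 0/5 = 0
  <chi_2*chi_4, chi_3> = (1/5)[1*(1)*conj(1) + 1*(exp(2*I*pi/5))*conj(exp(-4*I*pi/5)) + 1*(exp(4*I*pi/5))*conj(exp(2*I*pi/5)) + 1*(exp(-4*I*pi/5))*conj(exp(-2*I*pi/5)) + 1*(exp(-2*I*pi/5))*conj(exp(4*I*pi/5))]
      = (1/5)[(1) + (exp(-4*I*pi/5)) + (exp(2*I*pi/5)) + (exp(-2*I*pi/5)) + (exp(4*I*pi/5))] = 0/5 = 0
  <chi_2*chi_4, chi_4> = (1/5)[1*(1)*conj(1) + 1*(exp(2*I*pi/5))*conj(exp(-2*I*pi/5)) + 1*(exp(4*I*pi/5))*conj(exp(-4*I*pi/5)) + 1*(exp(-4*I*pi/5))*conj(exp(4*I*pi/5)) + 1*(exp(-2*I*pi/5))*conj(exp(2*I*pi/5))]
      = (1/5)[(1) + (exp(4*I*pi/5)) + (exp(-2*I*pi/5)) + (exp(2*I*pi/5)) + (exp(-4*I*pi/5))] = 0/5 = 0
(Exp terms are combined using exp(i*s)*conj(exp(i*t)) = exp(i*(s-t)), and sums of them are collapsed using the identity that for every m > 1 the m distinct m-th roots of unity sum to 0, e.g. 1 + exp(2*I*pi/3) + exp(-2*I*pi/3) = 0.)
Hence the multiplicities are chi_1: 1. Dimension check: dim(chi_2)*dim(chi_4) = 1*1 = 1 and sum (mult * dim) = 1*1 = 1.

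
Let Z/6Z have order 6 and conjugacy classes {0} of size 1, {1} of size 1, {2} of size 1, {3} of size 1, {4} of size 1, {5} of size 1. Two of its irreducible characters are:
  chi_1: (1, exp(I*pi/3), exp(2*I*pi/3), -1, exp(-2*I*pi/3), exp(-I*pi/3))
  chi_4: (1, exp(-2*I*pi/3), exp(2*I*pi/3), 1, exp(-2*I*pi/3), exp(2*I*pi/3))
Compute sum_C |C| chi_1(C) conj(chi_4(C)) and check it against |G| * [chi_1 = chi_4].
Sum = 0; so <chi_1, chi_4> = 0 (distinct irreducibles are orthogonal).

Explanation: Compute term by term over conjugacy classes (|C| * chi_1(C) * conj(chi_4(C))):
  1*(1)*conj(1) + 1*(exp(I*pi/3))*conj(exp(-2*I*pi/3)) + 1*(exp(2*I*pi/3))*conj(exp(2*I*pi/3)) + 1*(-1)*conj(1) + 1*(exp(-2*I*pi/3))*conj(exp(-2*I*pi/3)) + 1*(exp(-I*pi/3))*conj(exp(2*I*pi/3))
  = (1) + (-1) + (1) + (-1) + (1) + (-1)
  = 0.
(Exp terms are combined using exp(i*s)*conj(exp(i*t)) = exp(i*(s-t)), and sums of them are collapsed using the identity that for every m > 1 the m distinct m-th roots of unity sum to 0, e.g. 1 + exp(2*I*pi/3) + exp(-2*I*pi/3) = 0.)
Dividing by |G| = 6 gives 0/6 = 0, matching the row-orthogonality relation <chi_1, chi_4> = [chi_1 = chi_4].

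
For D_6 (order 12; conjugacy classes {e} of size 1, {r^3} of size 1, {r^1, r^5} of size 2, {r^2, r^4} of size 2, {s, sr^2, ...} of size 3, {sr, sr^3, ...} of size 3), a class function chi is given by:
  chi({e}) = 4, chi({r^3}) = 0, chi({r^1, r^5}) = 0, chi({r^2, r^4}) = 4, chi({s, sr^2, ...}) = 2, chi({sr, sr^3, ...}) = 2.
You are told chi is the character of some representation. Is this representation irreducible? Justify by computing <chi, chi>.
Not irreducible (reducible): <chi, chi> = 6 > 1.

Reasoning: <chi, chi> = (1/|G|) sum_C |C| * |chi(C)|^2 = (1/12)[1*|4|^2 + 1*|0|^2 + 2*|0|^2 + 2*|4|^2 + 3*|2|^2 + 3*|2|^2]
  = (1/12)[(16) + (0) + (0) + (32) + (12) + (12)] = 72/12 = 6.
A character is irreducible iff <chi, chi> = 1, so this representation is reducible.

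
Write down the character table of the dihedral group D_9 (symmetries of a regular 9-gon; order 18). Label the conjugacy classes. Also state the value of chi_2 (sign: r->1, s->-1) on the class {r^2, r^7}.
Conjugacy classes: {e} of size 1, {r^1, r^8} of size 2, {r^2, r^7} of size 2, {r^3, r^6} of size 2, {r^4, r^5} of size 2, {s, sr, ..., sr^8} of size 9.
Character table:
  irrep \ class              {e} (size 1)  {r^1, r^8} (size 2)  {r^2, r^7} (size 2)  {r^3, r^6} (size 2)  {r^4, r^5} (size 2)  {s, sr, ..., sr^8} (size 9)
  chi_1 (triv)               1             1                    1                    1                    1                    1                          
  chi_2 (sign: r->1, s->-1)  1             1                    1                    1                    1                    -1                         
  chi_3 (2d, j=1)            2             2*cos(2*pi/9)        2*cos(4*pi/9)        -1                   -2*cos(pi/9)         0                          
  chi_4 (2d, j=2)            2             2*cos(4*pi/9)        -2*cos(pi/9)         -1                   2*cos(2*pi/9)        0                          
  chi_5 (2d, j=3)            2             -1                   -1                   2                    -1                   0                          
  chi_6 (2d, j=4)            2             -2*cos(pi/9)         2*cos(2*pi/9)        -1                   2*cos(4*pi/9)        0                          

Spot check: chi_2 (sign: r->1, s->-1) on {r^2, r^7} = 1.

Argument: D_9 has order 2*9 = 18 with 6 conjugacy classes, hence 6 irreducibles. Sum of squared dims 1 + 1 + 4 + 4 + 4 + 4 = 18 = |G|. Linear characters come from the abelianisation; the 2-dimensional irreps have character r^k -> 2*cos(2*pi*j*k/9), reflections -> 0.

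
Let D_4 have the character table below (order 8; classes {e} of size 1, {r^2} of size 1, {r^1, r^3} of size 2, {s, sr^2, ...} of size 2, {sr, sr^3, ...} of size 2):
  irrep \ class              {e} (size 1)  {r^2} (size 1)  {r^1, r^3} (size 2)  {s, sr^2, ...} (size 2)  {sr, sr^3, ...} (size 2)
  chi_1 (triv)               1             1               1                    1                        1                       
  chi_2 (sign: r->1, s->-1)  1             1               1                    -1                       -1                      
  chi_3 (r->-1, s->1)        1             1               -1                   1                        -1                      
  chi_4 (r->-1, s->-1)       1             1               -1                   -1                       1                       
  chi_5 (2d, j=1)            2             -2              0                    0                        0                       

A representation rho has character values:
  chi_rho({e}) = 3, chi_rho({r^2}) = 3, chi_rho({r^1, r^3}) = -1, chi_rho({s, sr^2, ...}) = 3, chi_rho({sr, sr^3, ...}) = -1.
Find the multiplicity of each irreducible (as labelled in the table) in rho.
Multiplicities: chi_1: 1, chi_2: 0, chi_3: 2, chi_4: 0, chi_5: 0.

Proof sketch: Use <chi_rho, chi> = (1/|G|) sum_C |C| * chi_rho(C) * conj(chi(C)) with |G| = 8 for each irreducible chi in the table:
  <chi_rho, chi_1> = (1/8)[1*(3)*conj(1) + 1*(3)*conj(1) + 2*(-1)*conj(1) + 2*(3)*conj(1) + 2*(-1)*conj(1)]
      = (1/8)[(3) + (3) + (-2) + (6) + (-2)] = 8/8 = 1
  <chi_rho, chi_2> = (1/8)[1*(3)*conj(1) + 1*(3)*conj(1) + 2*(-1)*conj(1) + 2*(3)*conj(-1) + 2*(-1)*conj(-1)]
      = (1/8)[(3) + (3) + (-2) + (-6) + (2)] = 0/8 = 0
  <chi_rho, chi_3> = (1/8)[1*(3)*conj(1) + 1*(3)*conj(1) + 2*(-1)*conj(-1) + 2*(3)*conj(1) + 2*(-1)*conj(-1)]
      = (1/8)[(3) + (3) + (2) + (6) + (2)] = 16/8 = 2
  <chi_rho, chi_4> = (1/8)[1*(3)*conj(1) + 1*(3)*conj(1) + 2*(-1)*conj(-1) + 2*(3)*conj(-1) + 2*(-1)*conj(1)]
      = (1/8)[(3) + (3) + (2) + (-6) + (-2)] = 0/8 = 0
  <chi_rho, chi_5> = (1/8)[1*(3)*conj(2) + 1*(3)*conj(-2) + 2*(-1)*conj(0) + 2*(3)*conj(0) + 2*(-1)*conj(0)]
      = (1/8)[(6) + (-6) + (0) + (0) + (0)] = 0/8 = 0
Dimension check: dim(rho) = sum (mult * dim) = 1*1 + 0*1 + 2*1 + 0*1 + 0*2 = 3 = chi_rho(e) = 3.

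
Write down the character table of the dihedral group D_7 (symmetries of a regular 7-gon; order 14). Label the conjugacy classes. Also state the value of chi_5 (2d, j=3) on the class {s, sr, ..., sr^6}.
Conjugacy classes: {e} of size 1, {r^1, r^6} of size 2, {r^2, r^5} of size 2, {r^3, r^4} of size 2, {s, sr, ..., sr^6} of size 7.
Character table:
  irrep \ class              {e} (size 1)  {r^1, r^6} (size 2)  {r^2, r^5} (size 2)  {r^3, r^4} (size 2)  {s, sr, ..., sr^6} (size 7)
  chi_1 (triv)               1             1                    1                    1                    1                          
  chi_2 (sign: r->1, s->-1)  1             1                    1                    1                    -1                         
  chi_3 (2d, j=1)            2             2*cos(2*pi/7)        -2*cos(3*pi/7)       -2*cos(pi/7)         0                          
  chi_4 (2d, j=2)            2             -2*cos(3*pi/7)       -2*cos(pi/7)         2*cos(2*pi/7)        0                          
  chi_5 (2d, j=3)            2             -2*cos(pi/7)         2*cos(2*pi/7)        -2*cos(3*pi/7)       0                          

Spot check: chi_5 (2d, j=3) on {s, sr, ..., sr^6} = 0.

Working: D_7 has order 2*7 = 14 with 5 conjugacy classes, hence 5 irreducibles. Sum of squared dims 1 + 1 + 4 + 4 + 4 = 14 = |G|. Linear characters come from the abelianisation; the 2-dimensional irreps have character r^k -> 2*cos(2*pi*j*k/7), reflections -> 0.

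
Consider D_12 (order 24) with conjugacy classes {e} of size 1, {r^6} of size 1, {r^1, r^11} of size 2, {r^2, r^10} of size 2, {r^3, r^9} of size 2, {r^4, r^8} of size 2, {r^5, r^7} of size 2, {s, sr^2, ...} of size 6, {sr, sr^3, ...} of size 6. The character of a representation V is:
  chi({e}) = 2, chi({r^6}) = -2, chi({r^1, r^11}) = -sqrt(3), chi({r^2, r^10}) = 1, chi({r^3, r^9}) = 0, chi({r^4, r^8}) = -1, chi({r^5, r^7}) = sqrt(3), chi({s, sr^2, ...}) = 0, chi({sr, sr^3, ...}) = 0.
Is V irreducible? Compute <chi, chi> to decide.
Irreducible: <chi, chi> = 1.

<chi, chi> = (1/|G|) sum_C |C| * |chi(C)|^2 = (1/24)[1*|2|^2 + 1*|-2|^2 + 2*|-sqrt(3)|^2 + 2*|1|^2 + 2*|0|^2 + 2*|-1|^2 + 2*|sqrt(3)|^2 + 6*|0|^2 + 6*|0|^2]
  = (1/24)[(4) + (4) + (6) + (2) + (0) + (2) + (6) + (0) + (0)] = 24/24 = 1.
A character is irreducible iff <chi, chi> = 1, so this representation is irreducible.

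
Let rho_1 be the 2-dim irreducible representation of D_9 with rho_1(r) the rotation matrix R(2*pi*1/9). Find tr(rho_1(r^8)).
chi_{rho_1}(r^8) = 2*cos(2*pi*1*8/9) = 2*cos(2*pi/9)

Reasoning: rho_1(r^8) is rotation by angle 2*pi*1*8/9, whose trace is 2*cos(2*pi*1*8/9) = 2*cos(2*pi/9).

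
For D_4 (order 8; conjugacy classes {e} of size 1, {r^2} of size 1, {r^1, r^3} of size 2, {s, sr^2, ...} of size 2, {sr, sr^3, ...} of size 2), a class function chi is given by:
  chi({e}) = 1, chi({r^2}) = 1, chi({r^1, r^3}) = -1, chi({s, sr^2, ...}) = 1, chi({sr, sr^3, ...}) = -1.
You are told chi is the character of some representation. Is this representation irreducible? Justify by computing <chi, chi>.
Irreducible: <chi, chi> = 1.

Reasoning: <chi, chi> = (1/|G|) sum_C |C| * |chi(C)|^2 = (1/8)[1*|1|^2 + 1*|1|^2 + 2*|-1|^2 + 2*|1|^2 + 2*|-1|^2]
  = (1/8)[(1) + (1) + (2) + (2) + (2)] = 8/8 = 1.
A character is irreducible iff <chi, chi> = 1, so this representation is irreducible.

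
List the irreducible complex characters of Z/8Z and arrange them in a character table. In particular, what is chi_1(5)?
Character table of Z/8Z (irreps indexed chi_0,...,chi_7 with chi_k(m) = zeta_8^(k*m), zeta_8 = exp(2*pi*i/8)):
  irrep \ class  {0} (size 1)  {1} (size 1)    {2} (size 1)  {3} (size 1)    {4} (size 1)  {5} (size 1)    {6} (size 1)  {7} (size 1)  
  chi_0          1             1               1             1               1             1               1             1             
  chi_1          1             exp(I*pi/4)     I             exp(3*I*pi/4)   -1            exp(-3*I*pi/4)  -I            exp(-I*pi/4)  
  chi_2          1             I               -1            -I              1             I               -1            -I            
  chi_3          1             exp(3*I*pi/4)   -I            exp(I*pi/4)     -1            exp(-I*pi/4)    I             exp(-3*I*pi/4)
  chi_4          1             -1              1             -1              1             -1              1             -1            
  chi_5          1             exp(-3*I*pi/4)  I             exp(-I*pi/4)    -1            exp(I*pi/4)     -I            exp(3*I*pi/4) 
  chi_6          1             -I              -1            I               1             -I              -1            I             
  chi_7          1             exp(-I*pi/4)    -I            exp(-3*I*pi/4)  -1            exp(3*I*pi/4)   I             exp(I*pi/4)   

Spot check: chi_1(5) = zeta_8^(1*5) = zeta_8^5 = exp(-3*I*pi/4).

Working: Z/8Z is abelian, so all 8 irreducible complex representations are 1-dimensional. They are given by chi_k(m) = zeta_8^(k*m) for k = 0,...,7. Row orthogonality: sum_m chi_k(m) conj(chi_l(m)) = 8 * [k = l].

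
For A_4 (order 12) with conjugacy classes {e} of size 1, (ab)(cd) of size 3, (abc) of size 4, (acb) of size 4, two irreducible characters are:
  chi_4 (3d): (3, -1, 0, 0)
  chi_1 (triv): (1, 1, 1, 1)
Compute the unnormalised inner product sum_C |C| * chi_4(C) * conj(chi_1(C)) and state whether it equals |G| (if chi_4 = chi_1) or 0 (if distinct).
Sum = 0; so <chi_4, chi_1> = 0 (distinct irreducibles are orthogonal).

Working: Compute term by term over conjugacy classes (|C| * chi_4(C) * conj(chi_1(C))):
  1*(3)*conj(1) + 3*(-1)*conj(1) + 4*(0)*conj(1) + 4*(0)*conj(1)
  = (3) + (-3) + (0) + (0)
  = 0.
(Exp terms are combined using exp(i*s)*conj(exp(i*t)) = exp(i*(s-t)), and sums of them are collapsed using the identity that for every m > 1 the m distinct m-th roots of unity sum to 0, e.g. 1 + exp(2*I*pi/3) + exp(-2*I*pi/3) = 0.)
Dividing by |G| = 12 gives 0/12 = 0, matching the row-orthogonality relation <chi_4, chi_1> = [chi_4 = chi_1].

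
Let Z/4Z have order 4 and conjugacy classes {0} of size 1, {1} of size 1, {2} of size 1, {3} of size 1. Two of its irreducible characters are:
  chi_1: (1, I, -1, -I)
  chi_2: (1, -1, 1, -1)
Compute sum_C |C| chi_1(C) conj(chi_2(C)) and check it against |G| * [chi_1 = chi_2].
Sum = 0; so <chi_1, chi_2> = 0 (distinct irreducibles are orthogonal).

Derivation: Compute term by term over conjugacy classes (|C| * chi_1(C) * conj(chi_2(C))):
  1*(1)*conj(1) + 1*(I)*conj(-1) + 1*(-1)*conj(1) + 1*(-I)*conj(-1)
  = (1) + (-I) + (-1) + (I)
  = 0.
(Exp terms are combined using exp(i*s)*conj(exp(i*t)) = exp(i*(s-t)), and sums of them are collapsed using the identity that for every m > 1 the m distinct m-th roots of unity sum to 0, e.g. 1 + exp(2*I*pi/3) + exp(-2*I*pi/3) = 0.)
Dividing by |G| = 4 gives 0/4 = 0, matching the row-orthogonality relation <chi_1, chi_2> = [chi_1 = chi_2].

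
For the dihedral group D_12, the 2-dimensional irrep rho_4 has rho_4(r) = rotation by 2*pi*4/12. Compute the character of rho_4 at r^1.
chi_{rho_4}(r^1) = 2*cos(2*pi*4*1/12) = -1

Details: rho_4(r^1) is rotation by angle 2*pi*4*1/12, whose trace is 2*cos(2*pi*4*1/12) = -1.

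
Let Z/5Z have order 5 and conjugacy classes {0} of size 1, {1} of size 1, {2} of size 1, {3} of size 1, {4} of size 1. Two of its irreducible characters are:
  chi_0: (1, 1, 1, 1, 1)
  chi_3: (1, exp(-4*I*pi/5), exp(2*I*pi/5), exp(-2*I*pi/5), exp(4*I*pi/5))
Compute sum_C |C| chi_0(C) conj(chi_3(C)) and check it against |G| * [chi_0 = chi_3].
Sum = 0; so <chi_0, chi_3> = 0 (distinct irreducibles are orthogonal).

Derivation: Compute term by term over conjugacy classes (|C| * chi_0(C) * conj(chi_3(C))):
  1*(1)*conj(1) + 1*(1)*conj(exp(-4*I*pi/5)) + 1*(1)*conj(exp(2*I*pi/5)) + 1*(1)*conj(exp(-2*I*pi/5)) + 1*(1)*conj(exp(4*I*pi/5))
  = (1) + (exp(4*I*pi/5)) + (exp(-2*I*pi/5)) + (exp(2*I*pi/5)) + (exp(-4*I*pi/5))
  = 0.
(Exp terms are combined using exp(i*s)*conj(exp(i*t)) = exp(i*(s-t)), and sums of them are collapsed using the identity that for every m > 1 the m distinct m-th roots of unity sum to 0, e.g. 1 + exp(2*I*pi/3) + exp(-2*I*pi/3) = 0.)
Dividing by |G| = 5 gives 0/5 = 0, matching the row-orthogonality relation <chi_0, chi_3> = [chi_0 = chi_3].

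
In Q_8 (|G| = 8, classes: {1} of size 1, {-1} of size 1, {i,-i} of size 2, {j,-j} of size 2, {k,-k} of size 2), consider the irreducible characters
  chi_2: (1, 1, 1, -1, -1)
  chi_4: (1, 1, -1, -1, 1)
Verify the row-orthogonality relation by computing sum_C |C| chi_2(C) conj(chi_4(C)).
Sum = 0; so <chi_2, chi_4> = 0 (distinct irreducibles are orthogonal).

Justification: Compute term by term over conjugacy classes (|C| * chi_2(C) * conj(chi_4(C))):
  1*(1)*conj(1) + 1*(1)*conj(1) + 2*(1)*conj(-1) + 2*(-1)*conj(-1) + 2*(-1)*conj(1)
  = (1) + (1) + (-2) + (2) + (-2)
  = 0.
Dividing by |G| = 8 gives 0/8 = 0, matching the row-orthogonality relation <chi_2, chi_4> = [chi_2 = chi_4].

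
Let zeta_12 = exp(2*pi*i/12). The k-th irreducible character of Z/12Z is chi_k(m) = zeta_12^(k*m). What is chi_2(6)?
chi_2(6) = zeta_12^12 = 1

Justification: chi_2(6) = zeta_12^(2*6) = zeta_12^12. Since zeta_12^12 = 1, this equals zeta_12^0 = exp(2*pi*i*0/12) = 1.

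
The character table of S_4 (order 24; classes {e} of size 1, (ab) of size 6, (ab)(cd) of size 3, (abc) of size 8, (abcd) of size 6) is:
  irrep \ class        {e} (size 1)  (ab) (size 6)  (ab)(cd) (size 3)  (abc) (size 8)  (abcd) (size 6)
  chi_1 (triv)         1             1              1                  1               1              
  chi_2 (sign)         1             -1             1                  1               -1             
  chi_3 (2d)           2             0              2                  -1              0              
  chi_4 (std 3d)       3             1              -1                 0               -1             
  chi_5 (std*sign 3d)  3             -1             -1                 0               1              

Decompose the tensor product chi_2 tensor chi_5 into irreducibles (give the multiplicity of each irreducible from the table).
chi_2 tensor chi_5 = chi_4 (all other irreducibles have multiplicity 0).

Details: The character of a tensor product is the pointwise product (chi_2 * chi_5)(C) = chi_2(C) * chi_5(C):
  {e}: (1)*(3), (ab): (-1)*(-1), (ab)(cd): (1)*(-1), (abc): (1)*(0), (abcd): (-1)*(1)
so (chi_2 * chi_5) takes values
  {e} -> 3, (ab) -> 1, (ab)(cd) -> -1, (abc) -> 0, (abcd) -> -1.
Now take the inner product of this character with each irreducible chi from the table, <chi_2*chi_5, chi> = (1/24) sum_C |C| (chi_2*chi_5)(C) conj(chi(C)):
  <chi_2*chi_5, chi_1> = (1/24)[1*(3)*conj(1) + 6*(1)*conj(1) + 3*(-1)*conj(1) + 8*(0)*conj(1) + 6*(-1)*conj(1)]
      = (1/24)[(3) + (6) + (-3) + (0) + (-6)] = 0/24 = 0
  <chi_2*chi_5, chi_2> = (1/24)[1*(3)*conj(1) + 6*(1)*conj(-1) + 3*(-1)*conj(1) + 8*(0)*conj(1) + 6*(-1)*conj(-1)]
      = (1/24)[(3) + (-6) + (-3) + (0) + (6)] = 0/24 = 0
  <chi_2*chi_5, chi_3> = (1/24)[1*(3)*conj(2) + 6*(1)*conj(0) + 3*(-1)*conj(2) + 8*(0)*conj(-1) + 6*(-1)*conj(0)]
      = (1/24)[(6) + (0) + (-6) + (0) + (0)] = 0/24 = 0
  <chi_2*chi_5, chi_4> = (1/24)[1*(3)*conj(3) + 6*(1)*conj(1) + 3*(-1)*conj(-1) + 8*(0)*conj(0) + 6*(-1)*conj(-1)]
      = (1/24)[(9) + (6) + (3) + (0) + (6)] = 24/24 = 1
  <chi_2*chi_5, chi_5> = (1/24)[1*(3)*conj(3) + 6*(1)*conj(-1) + 3*(-1)*conj(-1) + 8*(0)*conj(0) + 6*(-1)*conj(1)]
      = (1/24)[(9) + (-6) + (3) + (0) + (-6)] = 0/24 = 0
Hence the multiplicities are chi_4: 1. Dimension check: dim(chi_2)*dim(chi_5) = 1*3 = 3 and sum (mult * dim) = 1*3 = 3.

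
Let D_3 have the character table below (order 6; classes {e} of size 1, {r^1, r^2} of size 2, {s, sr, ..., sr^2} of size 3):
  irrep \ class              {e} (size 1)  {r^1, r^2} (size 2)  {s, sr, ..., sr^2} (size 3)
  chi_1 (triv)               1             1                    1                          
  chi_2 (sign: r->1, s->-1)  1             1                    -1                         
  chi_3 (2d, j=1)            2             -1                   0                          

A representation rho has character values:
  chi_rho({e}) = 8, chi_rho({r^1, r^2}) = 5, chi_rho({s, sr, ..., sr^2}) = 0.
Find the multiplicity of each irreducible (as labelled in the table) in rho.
Multiplicities: chi_1: 3, chi_2: 3, chi_3: 1.

Proof sketch: Use <chi_rho, chi> = (1/|G|) sum_C |C| * chi_rho(C) * conj(chi(C)) with |G| = 6 for each irreducible chi in the table:
  <chi_rho, chi_1> = (1/6)[1*(8)*conj(1) + 2*(5)*conj(1) + 3*(0)*conj(1)]
      = (1/6)[(8) + (10) + (0)] = 18/6 = 3
  <chi_rho, chi_2> = (1/6)[1*(8)*conj(1) + 2*(5)*conj(1) + 3*(0)*conj(-1)]
      = (1/6)[(8) + (10) + (0)] = 18/6 = 3
  <chi_rho, chi_3> = (1/6)[1*(8)*conj(2) + 2*(5)*conj(-1) + 3*(0)*conj(0)]
      = (1/6)[(16) + (-10) + (0)] = 6/6 = 1
Dimension check: dim(rho) = sum (mult * dim) = 3*1 + 3*1 + 1*2 = 8 = chi_rho(e) = 8.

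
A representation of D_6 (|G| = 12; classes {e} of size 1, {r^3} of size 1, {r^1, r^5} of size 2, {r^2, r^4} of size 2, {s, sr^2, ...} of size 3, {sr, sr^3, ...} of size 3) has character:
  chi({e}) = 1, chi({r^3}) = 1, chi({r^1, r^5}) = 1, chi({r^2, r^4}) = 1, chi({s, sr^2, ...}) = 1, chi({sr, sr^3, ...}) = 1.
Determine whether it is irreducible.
Irreducible: <chi, chi> = 1.

Reasoning: <chi, chi> = (1/|G|) sum_C |C| * |chi(C)|^2 = (1/12)[1*|1|^2 + 1*|1|^2 + 2*|1|^2 + 2*|1|^2 + 3*|1|^2 + 3*|1|^2]
  = (1/12)[(1) + (1) + (2) + (2) + (3) + (3)] = 12/12 = 1.
A character is irreducible iff <chi, chi> = 1, so this representation is irreducible.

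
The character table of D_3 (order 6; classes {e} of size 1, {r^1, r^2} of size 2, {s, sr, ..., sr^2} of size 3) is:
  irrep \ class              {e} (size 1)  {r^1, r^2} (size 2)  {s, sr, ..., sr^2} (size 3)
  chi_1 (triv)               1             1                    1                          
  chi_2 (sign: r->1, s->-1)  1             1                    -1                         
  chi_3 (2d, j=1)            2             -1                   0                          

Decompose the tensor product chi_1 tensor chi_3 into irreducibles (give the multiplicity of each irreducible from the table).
chi_1 tensor chi_3 = chi_3 (all other irreducibles have multiplicity 0).

Details: The character of a tensor product is the pointwise product (chi_1 * chi_3)(C) = chi_1(C) * chi_3(C):
  {e}: (1)*(2), {r^1, r^2}: (1)*(-1), {s, sr, ..., sr^2}: (1)*(0)
so (chi_1 * chi_3) takes values
  {e} -> 2, {r^1, r^2} -> -1, {s, sr, ..., sr^2} -> 0.
Now take the inner product of this character with each irreducible chi from the table, <chi_1*chi_3, chi> = (1/6) sum_C |C| (chi_1*chi_3)(C) conj(chi(C)):
  <chi_1*chi_3, chi_1> = (1/6)[1*(2)*conj(1) + 2*(-1)*conj(1) + 3*(0)*conj(1)]
      = (1/6)[(2) + (-2) + (0)] = 0/6 = 0
  <chi_1*chi_3, chi_2> = (1/6)[1*(2)*conj(1) + 2*(-1)*conj(1) + 3*(0)*conj(-1)]
      = (1/6)[(2) + (-2) + (0)] = 0/6 = 0
  <chi_1*chi_3, chi_3> = (1/6)[1*(2)*conj(2) + 2*(-1)*conj(-1) + 3*(0)*conj(0)]
      = (1/6)[(4) + (2) + (0)] = 6/6 = 1
Hence the multiplicities are chi_3: 1. Dimension check: dim(chi_1)*dim(chi_3) = 1*2 = 2 and sum (mult * dim) = 1*2 = 2.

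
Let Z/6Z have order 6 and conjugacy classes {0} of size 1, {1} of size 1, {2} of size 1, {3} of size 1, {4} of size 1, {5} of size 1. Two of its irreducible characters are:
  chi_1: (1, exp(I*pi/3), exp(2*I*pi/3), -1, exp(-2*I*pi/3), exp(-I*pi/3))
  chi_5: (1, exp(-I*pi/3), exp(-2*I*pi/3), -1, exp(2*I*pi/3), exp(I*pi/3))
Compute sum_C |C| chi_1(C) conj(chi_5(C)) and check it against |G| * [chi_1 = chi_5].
Sum = 0; so <chi_1, chi_5> = 0 (distinct irreducibles are orthogonal).

Working: Compute term by term over conjugacy classes (|C| * chi_1(C) * conj(chi_5(C))):
  1*(1)*conj(1) + 1*(exp(I*pi/3))*conj(exp(-I*pi/3)) + 1*(exp(2*I*pi/3))*conj(exp(-2*I*pi/3)) + 1*(-1)*conj(-1) + 1*(exp(-2*I*pi/3))*conj(exp(2*I*pi/3)) + 1*(exp(-I*pi/3))*conj(exp(I*pi/3))
  = (1) + (exp(2*I*pi/3)) + (exp(-2*I*pi/3)) + (1) + (exp(2*I*pi/3)) + (exp(-2*I*pi/3))
  = 0.
(Exp terms are combined using exp(i*s)*conj(exp(i*t)) = exp(i*(s-t)), and sums of them are collapsed using the identity that for every m > 1 the m distinct m-th roots of unity sum to 0, e.g. 1 + exp(2*I*pi/3) + exp(-2*I*pi/3) = 0.)
Dividing by |G| = 6 gives 0/6 = 0, matching the row-orthogonality relation <chi_1, chi_5> = [chi_1 = chi_5].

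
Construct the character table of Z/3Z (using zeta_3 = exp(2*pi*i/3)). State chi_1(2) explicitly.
Character table of Z/3Z (irreps indexed chi_0,...,chi_2 with chi_k(m) = zeta_3^(k*m), zeta_3 = exp(2*pi*i/3)):
  irrep \ class  {0} (size 1)  {1} (size 1)    {2} (size 1)  
  chi_0          1             1               1             
  chi_1          1             exp(2*I*pi/3)   exp(-2*I*pi/3)
  chi_2          1             exp(-2*I*pi/3)  exp(2*I*pi/3) 

Spot check: chi_1(2) = zeta_3^(1*2) = zeta_3^2 = exp(-2*I*pi/3).

Why: Z/3Z is abelian, so all 3 irreducible complex representations are 1-dimensional. They are given by chi_k(m) = zeta_3^(k*m) for k = 0,...,2. Row orthogonality: sum_m chi_k(m) conj(chi_l(m)) = 3 * [k = l].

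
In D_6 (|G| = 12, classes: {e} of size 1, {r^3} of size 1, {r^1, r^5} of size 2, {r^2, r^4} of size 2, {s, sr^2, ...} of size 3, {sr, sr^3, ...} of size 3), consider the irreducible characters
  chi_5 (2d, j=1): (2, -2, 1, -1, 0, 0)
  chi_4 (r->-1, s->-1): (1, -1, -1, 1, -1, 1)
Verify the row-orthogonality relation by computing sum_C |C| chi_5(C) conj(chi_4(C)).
Sum = 0; so <chi_5, chi_4> = 0 (distinct irreducibles are orthogonal).

Proof sketch: Compute term by term over conjugacy classes (|C| * chi_5(C) * conj(chi_4(C))):
  1*(2)*conj(1) + 1*(-2)*conj(-1) + 2*(1)*conj(-1) + 2*(-1)*conj(1) + 3*(0)*conj(-1) + 3*(0)*conj(1)
  = (2) + (2) + (-2) + (-2) + (0) + (0)
  = 0.
Dividing by |G| = 12 gives 0/12 = 0, matching the row-orthogonality relation <chi_5, chi_4> = [chi_5 = chi_4].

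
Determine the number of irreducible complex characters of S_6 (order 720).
11

Explanation: The number of irreducible complex representations of a finite group equals its number of conjugacy classes. Conjugacy classes in S_6 correspond to cycle types, i.e. partitions of 6; there are p(6) = 11 of them, so S_6 (order 720) has exactly 11 irreducible complex representations.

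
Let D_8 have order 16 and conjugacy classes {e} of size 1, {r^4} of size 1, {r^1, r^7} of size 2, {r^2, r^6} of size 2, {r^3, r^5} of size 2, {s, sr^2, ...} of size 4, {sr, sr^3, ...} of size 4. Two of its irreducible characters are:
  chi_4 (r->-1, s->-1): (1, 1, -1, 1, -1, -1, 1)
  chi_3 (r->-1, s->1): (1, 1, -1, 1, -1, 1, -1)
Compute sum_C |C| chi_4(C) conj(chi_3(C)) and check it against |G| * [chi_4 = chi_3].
Sum = 0; so <chi_4, chi_3> = 0 (distinct irreducibles are orthogonal).

Compute term by term over conjugacy classes (|C| * chi_4(C) * conj(chi_3(C))):
  1*(1)*conj(1) + 1*(1)*conj(1) + 2*(-1)*conj(-1) + 2*(1)*conj(1) + 2*(-1)*conj(-1) + 4*(-1)*conj(1) + 4*(1)*conj(-1)
  = (1) + (1) + (2) + (2) + (2) + (-4) + (-4)
  = 0.
Dividing by |G| = 16 gives 0/16 = 0, matching the row-orthogonality relation <chi_4, chi_3> = [chi_4 = chi_3].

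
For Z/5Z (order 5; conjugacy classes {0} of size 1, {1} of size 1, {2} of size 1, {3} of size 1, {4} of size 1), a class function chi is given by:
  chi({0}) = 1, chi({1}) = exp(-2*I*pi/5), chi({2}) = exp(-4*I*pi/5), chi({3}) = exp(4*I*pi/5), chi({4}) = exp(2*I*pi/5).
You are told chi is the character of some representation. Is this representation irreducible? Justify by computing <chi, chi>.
Irreducible: <chi, chi> = 1.

Explanation: <chi, chi> = (1/|G|) sum_C |C| * |chi(C)|^2 = (1/5)[1*|1|^2 + 1*|exp(-2*I*pi/5)|^2 + 1*|exp(-4*I*pi/5)|^2 + 1*|exp(4*I*pi/5)|^2 + 1*|exp(2*I*pi/5)|^2]
  = (1/5)[(1) + (1) + (1) + (1) + (1)] = 5/5 = 1.
(Exp terms are combined using exp(i*s)*conj(exp(i*t)) = exp(i*(s-t)), and sums of them are collapsed using the identity that for every m > 1 the m distinct m-th roots of unity sum to 0, e.g. 1 + exp(2*I*pi/3) + exp(-2*I*pi/3) = 0.)
A character is irreducible iff <chi, chi> = 1, so this representation is irreducible.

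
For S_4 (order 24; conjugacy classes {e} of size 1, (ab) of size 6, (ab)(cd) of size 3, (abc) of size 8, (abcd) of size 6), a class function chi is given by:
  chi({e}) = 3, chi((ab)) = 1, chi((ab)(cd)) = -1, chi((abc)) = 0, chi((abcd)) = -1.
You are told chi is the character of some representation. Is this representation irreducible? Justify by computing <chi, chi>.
Irreducible: <chi, chi> = 1.

<chi, chi> = (1/|G|) sum_C |C| * |chi(C)|^2 = (1/24)[1*|3|^2 + 6*|1|^2 + 3*|-1|^2 + 8*|0|^2 + 6*|-1|^2]
  = (1/24)[(9) + (6) + (3) + (0) + (6)] = 24/24 = 1.
A character is irreducible iff <chi, chi> = 1, so this representation is irreducible.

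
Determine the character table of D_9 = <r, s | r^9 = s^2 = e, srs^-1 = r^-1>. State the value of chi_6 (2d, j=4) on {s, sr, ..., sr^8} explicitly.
Conjugacy classes: {e} of size 1, {r^1, r^8} of size 2, {r^2, r^7} of size 2, {r^3, r^6} of size 2, {r^4, r^5} of size 2, {s, sr, ..., sr^8} of size 9.
Character table:
  irrep \ class              {e} (size 1)  {r^1, r^8} (size 2)  {r^2, r^7} (size 2)  {r^3, r^6} (size 2)  {r^4, r^5} (size 2)  {s, sr, ..., sr^8} (size 9)
  chi_1 (triv)               1             1                    1                    1                    1                    1                          
  chi_2 (sign: r->1, s->-1)  1             1                    1                    1                    1                    -1                         
  chi_3 (2d, j=1)            2             2*cos(2*pi/9)        2*cos(4*pi/9)        -1                   -2*cos(pi/9)         0                          
  chi_4 (2d, j=2)            2             2*cos(4*pi/9)        -2*cos(pi/9)         -1                   2*cos(2*pi/9)        0                          
  chi_5 (2d, j=3)            2             -1                   -1                   2                    -1                   0                          
  chi_6 (2d, j=4)            2             -2*cos(pi/9)         2*cos(2*pi/9)        -1                   2*cos(4*pi/9)        0                          

Spot check: chi_6 (2d, j=4) on {s, sr, ..., sr^8} = 0.

Why: D_9 has order 2*9 = 18 with 6 conjugacy classes, hence 6 irreducibles. Sum of squared dims 1 + 1 + 4 + 4 + 4 + 4 = 18 = |G|. Linear characters come from the abelianisation; the 2-dimensional irreps have character r^k -> 2*cos(2*pi*j*k/9), reflections -> 0.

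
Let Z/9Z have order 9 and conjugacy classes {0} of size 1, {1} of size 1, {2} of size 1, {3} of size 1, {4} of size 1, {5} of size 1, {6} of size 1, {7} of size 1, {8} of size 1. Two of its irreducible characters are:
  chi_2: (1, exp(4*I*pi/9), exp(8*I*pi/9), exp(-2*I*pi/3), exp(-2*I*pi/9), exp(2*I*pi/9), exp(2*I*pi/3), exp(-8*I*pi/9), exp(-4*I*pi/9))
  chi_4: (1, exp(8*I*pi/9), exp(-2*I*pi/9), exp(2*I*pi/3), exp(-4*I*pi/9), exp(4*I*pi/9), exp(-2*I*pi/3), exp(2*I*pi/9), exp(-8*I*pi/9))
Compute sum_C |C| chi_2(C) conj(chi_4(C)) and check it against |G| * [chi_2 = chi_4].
Sum = 0; so <chi_2, chi_4> = 0 (distinct irreducibles are orthogonal).

Justification: Compute term by term over conjugacy classes (|C| * chi_2(C) * conj(chi_4(C))):
  1*(1)*conj(1) + 1*(exp(4*I*pi/9))*conj(exp(8*I*pi/9)) + 1*(exp(8*I*pi/9))*conj(exp(-2*I*pi/9)) + 1*(exp(-2*I*pi/3))*conj(exp(2*I*pi/3)) + 1*(exp(-2*I*pi/9))*conj(exp(-4*I*pi/9)) + 1*(exp(2*I*pi/9))*conj(exp(4*I*pi/9)) + 1*(exp(2*I*pi/3))*conj(exp(-2*I*pi/3)) + 1*(exp(-8*I*pi/9))*conj(exp(2*I*pi/9)) + 1*(exp(-4*I*pi/9))*conj(exp(-8*I*pi/9))
  = (1) + (exp(-4*I*pi/9)) + (exp(-8*I*pi/9)) + (exp(2*I*pi/3)) + (exp(2*I*pi/9)) + (exp(-2*I*pi/9)) + (exp(-2*I*pi/3)) + (exp(8*I*pi/9)) + (exp(4*I*pi/9))
  = 0.
(Exp terms are combined using exp(i*s)*conj(exp(i*t)) = exp(i*(s-t)), and sums of them are collapsed using the identity that for every m > 1 the m distinct m-th roots of unity sum to 0, e.g. 1 + exp(2*I*pi/3) + exp(-2*I*pi/3) = 0.)
Dividing by |G| = 9 gives 0/9 = 0, matching the row-orthogonality relation <chi_2, chi_4> = [chi_2 = chi_4].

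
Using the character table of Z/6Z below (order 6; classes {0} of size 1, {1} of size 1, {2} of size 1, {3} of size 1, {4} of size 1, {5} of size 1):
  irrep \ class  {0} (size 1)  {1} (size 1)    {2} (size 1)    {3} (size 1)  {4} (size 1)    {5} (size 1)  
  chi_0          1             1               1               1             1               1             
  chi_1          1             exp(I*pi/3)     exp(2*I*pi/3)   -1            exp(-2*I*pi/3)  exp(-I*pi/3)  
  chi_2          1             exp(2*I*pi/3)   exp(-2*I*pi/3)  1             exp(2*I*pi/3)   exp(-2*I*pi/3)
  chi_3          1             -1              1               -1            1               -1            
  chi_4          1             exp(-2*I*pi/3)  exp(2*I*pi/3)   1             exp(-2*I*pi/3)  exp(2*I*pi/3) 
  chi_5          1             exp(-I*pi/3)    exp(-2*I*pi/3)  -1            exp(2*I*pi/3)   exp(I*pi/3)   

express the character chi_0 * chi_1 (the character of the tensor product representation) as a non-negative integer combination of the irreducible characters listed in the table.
chi_0 tensor chi_1 = chi_1 (all other irreducibles have multiplicity 0).

Explanation: The character of a tensor product is the pointwise product (chi_0 * chi_1)(C) = chi_0(C) * chi_1(C):
  {0}: (1)*(1), {1}: (1)*(exp(I*pi/3)), {2}: (1)*(exp(2*I*pi/3)), {3}: (1)*(-1), {4}: (1)*(exp(-2*I*pi/3)), {5}: (1)*(exp(-I*pi/3))
so (chi_0 * chi_1) takes values
  {0} -> 1, {1} -> exp(I*pi/3), {2} -> exp(2*I*pi/3), {3} -> -1, {4} -> exp(-2*I*pi/3), {5} -> exp(-I*pi/3).
Now take the inner product of this character with each irreducible chi from the table, <chi_0*chi_1, chi> = (1/6) sum_C |C| (chi_0*chi_1)(C) conj(chi(C)):
  <chi_0*chi_1, chi_0> = (1/6)[1*(1)*conj(1) + 1*(exp(I*pi/3))*conj(1) + 1*(exp(2*I*pi/3))*conj(1) + 1*(-1)*conj(1) + 1*(exp(-2*I*pi/3))*conj(1) + 1*(exp(-I*pi/3))*conj(1)]
      = (1/6)[(1) + (exp(I*pi/3)) + (exp(2*I*pi/3)) + (-1) + (exp(-2*I*pi/3)) + (exp(-I*pi/3))] = 0/6 = 0
  <chi_0*chi_1, chi_1> = (1/6)[1*(1)*conj(1) + 1*(exp(I*pi/3))*conj(exp(I*pi/3)) + 1*(exp(2*I*pi/3))*conj(exp(2*I*pi/3)) + 1*(-1)*conj(-1) + 1*(exp(-2*I*pi/3))*conj(exp(-2*I*pi/3)) + 1*(exp(-I*pi/3))*conj(exp(-I*pi/3))]
      = (1/6)[(1) + (1) + (1) + (1) + (1) + (1)] = 6/6 = 1
  <chi_0*chi_1, chi_2> = (1/6)[1*(1)*conj(1) + 1*(exp(I*pi/3))*conj(exp(2*I*pi/3)) + 1*(exp(2*I*pi/3))*conj(exp(-2*I*pi/3)) + 1*(-1)*conj(1) + 1*(exp(-2*I*pi/3))*conj(exp(2*I*pi/3)) + 1*(exp(-I*pi/3))*conj(exp(-2*I*pi/3))]
      = (1/6)[(1) + (exp(-I*pi/3)) + (exp(-2*I*pi/3)) + (-1) + (exp(2*I*pi/3)) + (exp(I*pi/3))] = 0/6 = 0
  <chi_0*chi_1, chi_3> = (1/6)[1*(1)*conj(1) + 1*(exp(I*pi/3))*conj(-1) + 1*(exp(2*I*pi/3))*conj(1) + 1*(-1)*conj(-1) + 1*(exp(-2*I*pi/3))*conj(1) + 1*(exp(-I*pi/3))*conj(-1)]
      = (1/6)[(1) + (-exp(I*pi/3)) + (exp(2*I*pi/3)) + (1) + (exp(-2*I*pi/3)) + (-exp(-I*pi/3))] = 0/6 = 0
  <chi_0*chi_1, chi_4> = (1/6)[1*(1)*conj(1) + 1*(exp(I*pi/3))*conj(exp(-2*I*pi/3)) + 1*(exp(2*I*pi/3))*conj(exp(2*I*pi/3)) + 1*(-1)*conj(1) + 1*(exp(-2*I*pi/3))*conj(exp(-2*I*pi/3)) + 1*(exp(-I*pi/3))*conj(exp(2*I*pi/3))]
      = (1/6)[(1) + (-1) + (1) + (-1) + (1) + (-1)] = 0/6 = 0
  <chi_0*chi_1, chi_5> = (1/6)[1*(1)*conj(1) + 1*(exp(I*pi/3))*conj(exp(-I*pi/3)) + 1*(exp(2*I*pi/3))*conj(exp(-2*I*pi/3)) + 1*(-1)*conj(-1) + 1*(exp(-2*I*pi/3))*conj(exp(2*I*pi/3)) + 1*(exp(-I*pi/3))*conj(exp(I*pi/3))]
      = (1/6)[(1) + (exp(2*I*pi/3)) + (exp(-2*I*pi/3)) + (1) + (exp(2*I*pi/3)) + (exp(-2*I*pi/3))] = 0/6 = 0
(Exp terms are combined using exp(i*s)*conj(exp(i*t)) = exp(i*(s-t)), and sums of them are collapsed using the identity that for every m > 1 the m distinct m-th roots of unity sum to 0, e.g. 1 + exp(2*I*pi/3) + exp(-2*I*pi/3) = 0.)
Hence the multiplicities are chi_1: 1. Dimension check: dim(chi_0)*dim(chi_1) = 1*1 = 1 and sum (mult * dim) = 1*1 = 1.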